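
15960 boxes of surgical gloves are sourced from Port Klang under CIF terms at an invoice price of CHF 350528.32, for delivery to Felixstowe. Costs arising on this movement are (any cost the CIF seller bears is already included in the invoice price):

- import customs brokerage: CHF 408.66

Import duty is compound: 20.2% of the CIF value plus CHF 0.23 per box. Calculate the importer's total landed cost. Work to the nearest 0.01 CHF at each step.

CIF: the seller pays costs through ocean freight and marine insurance to the destination port.
The CIF price already equals the CIF value: 350528.32
Ad valorem component: 350528.32 × 20.2% = 70806.72
Specific component: 15960 × 0.23 = 3670.80
Import duty = 70806.72 + 3670.80 = 74477.52
Buyer bears: brokerage 408.66 + duty 74477.52 = 74886.18
Landed cost = invoice 350528.32 + 74886.18 = 425414.50

Total landed cost: CHF 425414.50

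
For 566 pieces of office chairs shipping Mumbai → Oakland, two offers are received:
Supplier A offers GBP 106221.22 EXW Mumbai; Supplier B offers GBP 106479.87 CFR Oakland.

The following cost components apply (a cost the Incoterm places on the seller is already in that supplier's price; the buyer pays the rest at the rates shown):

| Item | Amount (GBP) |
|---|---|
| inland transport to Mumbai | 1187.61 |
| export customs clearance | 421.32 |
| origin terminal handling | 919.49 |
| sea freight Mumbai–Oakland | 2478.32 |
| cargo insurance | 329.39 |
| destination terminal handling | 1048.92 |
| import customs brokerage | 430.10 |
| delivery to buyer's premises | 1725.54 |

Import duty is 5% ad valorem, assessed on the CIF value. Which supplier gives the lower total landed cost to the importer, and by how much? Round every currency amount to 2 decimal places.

Supplier B is cheaper by GBP 4985.50

Supplier A (EXW):
CIF value = EXW price + inland to port + export clearance + origin terminal + freight + insurance = 106221.22 + 1187.61 + 421.32 + 919.49 + 2478.32 + 329.39 = 111557.35
Import duty = 111557.35 × 5% = 5577.87
Buyer bears (A): 1187.61 + 421.32 + 919.49 + 2478.32 + 329.39 + 1048.92 + 430.10 + 1725.54 = 8540.69
Landed cost (A) = invoice 106221.22 + 8540.69 + duty 5577.87 = 120339.78
Supplier B (CFR):
CIF value = CFR price + insurance = 106479.87 + 329.39 = 106809.26
Import duty = 106809.26 × 5% = 5340.46
Buyer bears (B): 329.39 + 1048.92 + 430.10 + 1725.54 = 3533.95
Landed cost (B) = invoice 106479.87 + 3533.95 + duty 5340.46 = 115354.28
Difference = |120339.78 − 115354.28| = 4985.50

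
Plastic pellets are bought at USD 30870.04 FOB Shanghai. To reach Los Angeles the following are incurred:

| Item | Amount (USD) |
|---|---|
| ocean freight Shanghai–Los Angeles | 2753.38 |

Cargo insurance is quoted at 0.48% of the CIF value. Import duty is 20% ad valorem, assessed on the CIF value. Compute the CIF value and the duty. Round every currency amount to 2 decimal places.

Let C be the CIF value. C = FOB price + freight + 0.48% × C
C − 0.48% × C = 30870.04 + 2753.38
0.9952 × C = 33623.42
C = 33623.42 / 0.9952 = 33785.59
Insurance premium = 0.48% × 33785.59 = 162.17
Import duty = 33785.59 × 20% = 6757.12

CIF value: USD 33785.59; import duty: USD 6757.12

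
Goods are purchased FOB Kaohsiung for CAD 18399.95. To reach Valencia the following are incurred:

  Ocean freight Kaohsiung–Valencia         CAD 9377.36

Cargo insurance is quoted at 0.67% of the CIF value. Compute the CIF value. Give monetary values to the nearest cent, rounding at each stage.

CIF value: CAD 27964.67

Let C be the CIF value. C = FOB price + freight + 0.67% × C
C − 0.67% × C = 18399.95 + 9377.36
0.9933 × C = 27777.31
C = 27777.31 / 0.9933 = 27964.67
Insurance premium = 0.67% × 27964.67 = 187.36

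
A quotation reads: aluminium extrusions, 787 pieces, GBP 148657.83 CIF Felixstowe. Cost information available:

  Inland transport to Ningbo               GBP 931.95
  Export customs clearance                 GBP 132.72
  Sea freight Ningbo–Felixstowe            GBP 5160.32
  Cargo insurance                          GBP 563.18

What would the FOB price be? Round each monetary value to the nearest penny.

FOB price: GBP 142934.33

Not relevant to the conversion: export clearance, inland to port — on the seller under both CIF and FOB; already in the CIF price and stays in the FOB price.
From CIF to FOB, the seller no longer bears: freight, insurance.
FOB price = 148657.83 − 5160.32 − 563.18 = 142934.33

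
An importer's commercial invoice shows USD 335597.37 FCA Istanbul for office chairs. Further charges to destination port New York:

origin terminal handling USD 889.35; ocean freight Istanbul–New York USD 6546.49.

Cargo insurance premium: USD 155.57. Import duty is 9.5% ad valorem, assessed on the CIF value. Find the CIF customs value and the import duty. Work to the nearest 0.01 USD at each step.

CIF = FCA price + pre-shipment costs + freight + insurance
CIF = 335597.37 + 889.35 + 6546.49 + 155.57 = 343188.78
Import duty = 343188.78 × 9.5% = 32602.93

CIF value: USD 343188.78; import duty: USD 32602.93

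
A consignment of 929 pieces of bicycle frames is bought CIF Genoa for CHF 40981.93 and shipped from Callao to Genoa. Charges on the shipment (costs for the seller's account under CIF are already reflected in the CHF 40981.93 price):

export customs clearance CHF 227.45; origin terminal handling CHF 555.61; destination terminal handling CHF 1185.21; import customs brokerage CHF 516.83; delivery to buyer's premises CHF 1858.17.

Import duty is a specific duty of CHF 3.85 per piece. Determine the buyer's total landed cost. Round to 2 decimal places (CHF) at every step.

CIF: the seller pays costs through ocean freight and marine insurance to the destination port.
Already in the invoice (seller's account under CIF): export clearance, origin terminal — exclude.
The CIF price already equals the CIF value: 40981.93
Import duty = 929 × 3.85 = 3576.65
Buyer bears: destination terminal 1185.21 + brokerage 516.83 + delivery 1858.17 + duty 3576.65 = 7136.86
Landed cost = invoice 40981.93 + 7136.86 = 48118.79

Total landed cost: CHF 48118.79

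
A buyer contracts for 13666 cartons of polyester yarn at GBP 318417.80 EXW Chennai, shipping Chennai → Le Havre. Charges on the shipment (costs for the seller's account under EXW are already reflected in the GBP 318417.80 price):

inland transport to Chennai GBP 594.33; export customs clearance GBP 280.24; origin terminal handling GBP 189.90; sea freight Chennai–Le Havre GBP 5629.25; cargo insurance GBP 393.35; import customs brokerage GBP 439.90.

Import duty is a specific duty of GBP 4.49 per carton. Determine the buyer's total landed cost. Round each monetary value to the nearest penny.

Total landed cost: GBP 387305.11

EXW: the seller makes goods available at their premises; the buyer bears all onward costs.
CIF value = EXW price + inland to port + export clearance + origin terminal + freight + insurance = 318417.80 + 594.33 + 280.24 + 189.90 + 5629.25 + 393.35 = 325504.87
Import duty = 13666 × 4.49 = 61360.34
Buyer bears: inland to port 594.33 + export clearance 280.24 + origin terminal 189.90 + freight 5629.25 + insurance 393.35 + brokerage 439.90 + duty 61360.34 = 68887.31
Landed cost = invoice 318417.80 + 68887.31 = 387305.11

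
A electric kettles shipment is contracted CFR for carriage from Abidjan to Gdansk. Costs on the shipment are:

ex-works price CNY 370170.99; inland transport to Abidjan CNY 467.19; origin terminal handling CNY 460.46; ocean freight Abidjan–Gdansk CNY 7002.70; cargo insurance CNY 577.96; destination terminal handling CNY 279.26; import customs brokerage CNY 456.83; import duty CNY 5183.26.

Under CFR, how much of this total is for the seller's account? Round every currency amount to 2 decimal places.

Seller's account: CNY 378101.34

CFR: the seller pays costs through ocean freight to the destination port, but not insurance.
Seller's account: goods 370170.99 + inland to port 467.19 + origin terminal 460.46 + freight 7002.70 = 378101.34
Buyer's account: insurance 577.96 + destination terminal 279.26 + brokerage 456.83 + duty 5183.26 = 6497.31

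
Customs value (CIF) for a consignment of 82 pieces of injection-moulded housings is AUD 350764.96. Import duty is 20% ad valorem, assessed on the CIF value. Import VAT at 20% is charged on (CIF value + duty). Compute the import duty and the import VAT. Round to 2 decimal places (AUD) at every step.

Import duty = 350764.96 × 20% = 70152.99
VAT base = CIF + duty = 350764.96 + 70152.99 = 420917.95
Import VAT = 420917.95 × 20% = 84183.59

Import duty: AUD 70152.99; import VAT: AUD 84183.59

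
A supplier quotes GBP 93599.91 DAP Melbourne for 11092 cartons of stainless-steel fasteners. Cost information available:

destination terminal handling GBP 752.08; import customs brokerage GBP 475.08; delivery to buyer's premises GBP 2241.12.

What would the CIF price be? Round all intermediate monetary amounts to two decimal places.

CIF price: GBP 90606.71

Not relevant to the conversion: brokerage — on the buyer under both terms; not part of either seller's price.
From DAP to CIF, the seller no longer bears: destination terminal, delivery.
CIF price = 93599.91 − 752.08 − 2241.12 = 90606.71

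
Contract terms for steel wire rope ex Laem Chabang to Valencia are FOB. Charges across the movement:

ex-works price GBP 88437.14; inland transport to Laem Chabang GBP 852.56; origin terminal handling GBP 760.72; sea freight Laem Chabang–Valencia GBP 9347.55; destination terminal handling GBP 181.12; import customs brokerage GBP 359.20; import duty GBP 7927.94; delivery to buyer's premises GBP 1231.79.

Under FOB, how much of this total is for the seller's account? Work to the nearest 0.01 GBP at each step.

Seller's account: GBP 90050.42

FOB: the seller bears costs until goods are on board at the origin port; the buyer bears freight, insurance and all costs thereafter.
Seller's account: goods 88437.14 + inland to port 852.56 + origin terminal 760.72 = 90050.42
Buyer's account: freight 9347.55 + destination terminal 181.12 + brokerage 359.20 + duty 7927.94 + delivery 1231.79 = 19047.60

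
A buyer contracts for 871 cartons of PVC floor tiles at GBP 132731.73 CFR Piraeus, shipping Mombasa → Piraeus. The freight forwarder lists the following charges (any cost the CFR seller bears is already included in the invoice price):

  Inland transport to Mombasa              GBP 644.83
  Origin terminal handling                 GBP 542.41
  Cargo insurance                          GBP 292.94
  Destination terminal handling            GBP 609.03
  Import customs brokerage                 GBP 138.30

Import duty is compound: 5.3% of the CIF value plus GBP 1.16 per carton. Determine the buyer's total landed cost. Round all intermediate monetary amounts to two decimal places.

Total landed cost: GBP 141832.67

CFR: the seller pays costs through ocean freight to the destination port, but not insurance.
Already in the invoice (seller's account under CFR): inland to port, origin terminal — exclude.
CIF value = CFR price + insurance = 132731.73 + 292.94 = 133024.67
Ad valorem component: 133024.67 × 5.3% = 7050.31
Specific component: 871 × 1.16 = 1010.36
Import duty = 7050.31 + 1010.36 = 8060.67
Buyer bears: insurance 292.94 + destination terminal 609.03 + brokerage 138.30 + duty 8060.67 = 9100.94
Landed cost = invoice 132731.73 + 9100.94 = 141832.67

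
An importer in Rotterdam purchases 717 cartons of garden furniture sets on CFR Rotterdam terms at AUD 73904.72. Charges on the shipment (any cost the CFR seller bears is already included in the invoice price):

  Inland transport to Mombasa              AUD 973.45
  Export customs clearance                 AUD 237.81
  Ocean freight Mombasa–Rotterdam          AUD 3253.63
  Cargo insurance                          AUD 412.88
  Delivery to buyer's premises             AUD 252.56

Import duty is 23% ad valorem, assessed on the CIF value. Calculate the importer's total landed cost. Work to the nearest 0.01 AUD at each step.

Total landed cost: AUD 91663.21

CFR: the seller pays costs through ocean freight to the destination port, but not insurance.
Already in the invoice (seller's account under CFR): inland to port, export clearance, freight — exclude.
CIF value = CFR price + insurance = 73904.72 + 412.88 = 74317.60
Import duty = 74317.60 × 23% = 17093.05
Buyer bears: insurance 412.88 + delivery 252.56 + duty 17093.05 = 17758.49
Landed cost = invoice 73904.72 + 17758.49 = 91663.21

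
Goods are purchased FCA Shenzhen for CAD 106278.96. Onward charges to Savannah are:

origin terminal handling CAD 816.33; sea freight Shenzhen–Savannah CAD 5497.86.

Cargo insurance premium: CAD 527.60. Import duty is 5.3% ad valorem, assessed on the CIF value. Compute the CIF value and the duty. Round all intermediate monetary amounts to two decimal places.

CIF = FCA price + pre-shipment costs + freight + insurance
CIF = 106278.96 + 816.33 + 5497.86 + 527.60 = 113120.75
Import duty = 113120.75 × 5.3% = 5995.40

CIF value: CAD 113120.75; import duty: CAD 5995.40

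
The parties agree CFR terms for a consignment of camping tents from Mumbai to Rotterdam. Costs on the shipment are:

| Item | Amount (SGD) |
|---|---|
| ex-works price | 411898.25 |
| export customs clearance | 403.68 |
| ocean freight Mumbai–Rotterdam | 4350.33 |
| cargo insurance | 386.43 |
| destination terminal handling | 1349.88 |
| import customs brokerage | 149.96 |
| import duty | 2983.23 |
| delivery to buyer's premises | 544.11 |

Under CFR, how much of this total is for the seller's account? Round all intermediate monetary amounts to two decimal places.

CFR: the seller pays costs through ocean freight to the destination port, but not insurance.
Seller's account: goods 411898.25 + export clearance 403.68 + freight 4350.33 = 416652.26
Buyer's account: insurance 386.43 + destination terminal 1349.88 + brokerage 149.96 + duty 2983.23 + delivery 544.11 = 5413.61

Seller's account: SGD 416652.26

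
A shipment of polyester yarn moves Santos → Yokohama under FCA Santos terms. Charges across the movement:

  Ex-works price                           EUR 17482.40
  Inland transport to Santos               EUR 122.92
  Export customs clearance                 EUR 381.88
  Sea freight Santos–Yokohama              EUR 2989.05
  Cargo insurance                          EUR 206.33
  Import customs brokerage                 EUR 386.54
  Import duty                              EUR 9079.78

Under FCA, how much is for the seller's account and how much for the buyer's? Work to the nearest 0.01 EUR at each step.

FCA: the seller delivers export-cleared goods to the carrier; the buyer bears costs from that point.
Seller's account: goods 17482.40 + inland to port 122.92 + export clearance 381.88 = 17987.20
Buyer's account: freight 2989.05 + insurance 206.33 + brokerage 386.54 + duty 9079.78 = 12661.70

Seller: EUR 17987.20; buyer: EUR 12661.70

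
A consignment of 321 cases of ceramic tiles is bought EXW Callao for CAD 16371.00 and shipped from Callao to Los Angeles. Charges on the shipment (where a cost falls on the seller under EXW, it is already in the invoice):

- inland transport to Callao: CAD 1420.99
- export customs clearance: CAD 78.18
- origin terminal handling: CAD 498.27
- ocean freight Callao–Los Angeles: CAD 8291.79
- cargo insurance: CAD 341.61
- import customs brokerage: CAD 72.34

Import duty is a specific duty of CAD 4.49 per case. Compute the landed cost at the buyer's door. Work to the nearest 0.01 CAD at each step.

Total landed cost: CAD 28515.47

EXW: the seller makes goods available at their premises; the buyer bears all onward costs.
CIF value = EXW price + inland to port + export clearance + origin terminal + freight + insurance = 16371.00 + 1420.99 + 78.18 + 498.27 + 8291.79 + 341.61 = 27001.84
Import duty = 321 × 4.49 = 1441.29
Buyer bears: inland to port 1420.99 + export clearance 78.18 + origin terminal 498.27 + freight 8291.79 + insurance 341.61 + brokerage 72.34 + duty 1441.29 = 12144.47
Landed cost = invoice 16371.00 + 12144.47 = 28515.47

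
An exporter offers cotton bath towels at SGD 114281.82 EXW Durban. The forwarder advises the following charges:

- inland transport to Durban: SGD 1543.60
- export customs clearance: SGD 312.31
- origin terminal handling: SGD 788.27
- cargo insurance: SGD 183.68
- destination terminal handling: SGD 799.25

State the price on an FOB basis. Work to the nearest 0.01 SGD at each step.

Not relevant to the conversion: insurance, destination terminal — on the buyer under both terms; not part of either seller's price.
From EXW to FOB, the seller additionally bears: inland to port, export clearance, origin terminal.
FOB price = 114281.82 + 1543.60 + 312.31 + 788.27 = 116926.00

FOB price: SGD 116926.00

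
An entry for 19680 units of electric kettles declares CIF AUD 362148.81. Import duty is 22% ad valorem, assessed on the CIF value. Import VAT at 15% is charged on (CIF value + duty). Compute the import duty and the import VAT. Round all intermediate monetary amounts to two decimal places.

Import duty = 362148.81 × 22% = 79672.74
VAT base = CIF + duty = 362148.81 + 79672.74 = 441821.55
Import VAT = 441821.55 × 15% = 66273.23

Import duty: AUD 79672.74; import VAT: AUD 66273.23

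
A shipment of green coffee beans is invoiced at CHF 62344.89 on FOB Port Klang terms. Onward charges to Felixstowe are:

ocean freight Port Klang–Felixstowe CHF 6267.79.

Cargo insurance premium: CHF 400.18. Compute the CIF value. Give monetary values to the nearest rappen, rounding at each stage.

CIF = FOB price + freight + insurance
CIF = 62344.89 + 6267.79 + 400.18 = 69012.86

CIF value: CHF 69012.86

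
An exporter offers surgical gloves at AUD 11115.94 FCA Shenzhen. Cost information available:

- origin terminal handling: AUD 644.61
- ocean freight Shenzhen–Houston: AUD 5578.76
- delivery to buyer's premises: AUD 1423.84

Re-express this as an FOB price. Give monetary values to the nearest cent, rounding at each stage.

FOB price: AUD 11760.55

Not relevant to the conversion: freight, delivery — on the buyer under both terms; not part of either seller's price.
From FCA to FOB, the seller additionally bears: origin terminal.
FOB price = 11115.94 + 644.61 = 11760.55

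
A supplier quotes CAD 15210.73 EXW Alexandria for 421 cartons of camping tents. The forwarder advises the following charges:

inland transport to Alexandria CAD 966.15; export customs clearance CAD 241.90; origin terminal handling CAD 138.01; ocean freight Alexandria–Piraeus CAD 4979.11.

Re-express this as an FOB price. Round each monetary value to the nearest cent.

Not relevant to the conversion: freight — on the buyer under both terms; not part of either seller's price.
From EXW to FOB, the seller additionally bears: inland to port, export clearance, origin terminal.
FOB price = 15210.73 + 966.15 + 241.90 + 138.01 = 16556.79

FOB price: CAD 16556.79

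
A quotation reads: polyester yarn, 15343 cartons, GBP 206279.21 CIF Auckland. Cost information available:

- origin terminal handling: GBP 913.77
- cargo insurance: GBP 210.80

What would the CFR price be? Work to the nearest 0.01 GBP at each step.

CFR price: GBP 206068.41

Not relevant to the conversion: origin terminal — on the seller under both CIF and CFR; already in the CIF price and stays in the CFR price.
From CIF to CFR, the seller no longer bears: insurance.
CFR price = 206279.21 − 210.80 = 206068.41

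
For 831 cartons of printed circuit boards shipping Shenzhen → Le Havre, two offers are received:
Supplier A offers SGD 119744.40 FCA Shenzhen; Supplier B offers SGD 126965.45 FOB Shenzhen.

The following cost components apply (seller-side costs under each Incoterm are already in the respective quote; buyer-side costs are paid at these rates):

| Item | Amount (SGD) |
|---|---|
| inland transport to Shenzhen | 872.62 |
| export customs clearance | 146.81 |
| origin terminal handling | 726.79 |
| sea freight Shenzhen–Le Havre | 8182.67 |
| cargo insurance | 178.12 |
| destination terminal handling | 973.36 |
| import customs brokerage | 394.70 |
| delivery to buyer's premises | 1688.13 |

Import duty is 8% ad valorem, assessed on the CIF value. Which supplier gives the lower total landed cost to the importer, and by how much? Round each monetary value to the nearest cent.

Supplier A is cheaper by SGD 7013.80

Supplier A (FCA):
CIF value = FCA price + origin terminal + freight + insurance = 119744.40 + 726.79 + 8182.67 + 178.12 = 128831.98
Import duty = 128831.98 × 8% = 10306.56
Buyer bears (A): 726.79 + 8182.67 + 178.12 + 973.36 + 394.70 + 1688.13 = 12143.77
Landed cost (A) = invoice 119744.40 + 12143.77 + duty 10306.56 = 142194.73
Supplier B (FOB):
CIF value = FOB price + freight + insurance = 126965.45 + 8182.67 + 178.12 = 135326.24
Import duty = 135326.24 × 8% = 10826.10
Buyer bears (B): 8182.67 + 178.12 + 973.36 + 394.70 + 1688.13 = 11416.98
Landed cost (B) = invoice 126965.45 + 11416.98 + duty 10826.10 = 149208.53
Difference = |142194.73 − 149208.53| = 7013.80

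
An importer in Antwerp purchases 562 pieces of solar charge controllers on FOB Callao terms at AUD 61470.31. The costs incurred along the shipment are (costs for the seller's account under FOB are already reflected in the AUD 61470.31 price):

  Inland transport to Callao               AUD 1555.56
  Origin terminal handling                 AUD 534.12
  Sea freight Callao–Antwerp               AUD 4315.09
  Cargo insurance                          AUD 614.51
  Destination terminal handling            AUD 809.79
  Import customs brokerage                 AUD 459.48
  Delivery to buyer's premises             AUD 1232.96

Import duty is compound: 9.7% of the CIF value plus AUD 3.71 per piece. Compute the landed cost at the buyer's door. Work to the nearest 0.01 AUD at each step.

Total landed cost: AUD 77427.95

FOB: the seller bears costs until goods are on board at the origin port; the buyer bears freight, insurance and all costs thereafter.
Already in the invoice (seller's account under FOB): inland to port, origin terminal — exclude.
CIF value = FOB price + freight + insurance = 61470.31 + 4315.09 + 614.51 = 66399.91
Ad valorem component: 66399.91 × 9.7% = 6440.79
Specific component: 562 × 3.71 = 2085.02
Import duty = 6440.79 + 2085.02 = 8525.81
Buyer bears: freight 4315.09 + insurance 614.51 + destination terminal 809.79 + brokerage 459.48 + delivery 1232.96 + duty 8525.81 = 15957.64
Landed cost = invoice 61470.31 + 15957.64 = 77427.95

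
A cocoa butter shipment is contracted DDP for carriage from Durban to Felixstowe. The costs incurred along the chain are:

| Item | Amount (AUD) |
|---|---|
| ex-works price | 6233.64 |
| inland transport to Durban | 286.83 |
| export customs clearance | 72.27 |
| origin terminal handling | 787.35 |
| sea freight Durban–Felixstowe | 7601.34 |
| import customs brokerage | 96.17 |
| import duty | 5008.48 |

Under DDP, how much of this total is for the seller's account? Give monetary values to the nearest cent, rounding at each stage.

Seller's account: AUD 20086.08

DDP: the seller bears all costs including import duty.
Seller's account: goods 6233.64 + inland to port 286.83 + export clearance 72.27 + origin terminal 787.35 + freight 7601.34 + brokerage 96.17 + duty 5008.48 = 20086.08
Buyer's account: 0.00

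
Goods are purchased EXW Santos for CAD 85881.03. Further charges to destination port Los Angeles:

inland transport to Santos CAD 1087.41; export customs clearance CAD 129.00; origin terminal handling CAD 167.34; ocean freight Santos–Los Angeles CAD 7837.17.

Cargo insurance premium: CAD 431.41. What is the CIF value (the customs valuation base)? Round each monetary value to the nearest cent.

CIF = EXW price + pre-shipment costs + freight + insurance
CIF = 85881.03 + 1087.41 + 129.00 + 167.34 + 7837.17 + 431.41 = 95533.36

CIF value: CAD 95533.36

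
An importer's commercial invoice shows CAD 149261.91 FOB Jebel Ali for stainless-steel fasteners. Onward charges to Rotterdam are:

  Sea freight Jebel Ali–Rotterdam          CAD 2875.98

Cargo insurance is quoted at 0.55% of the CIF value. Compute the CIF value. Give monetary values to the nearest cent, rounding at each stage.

Let C be the CIF value. C = FOB price + freight + 0.55% × C
C − 0.55% × C = 149261.91 + 2875.98
0.9945 × C = 152137.89
C = 152137.89 / 0.9945 = 152979.28
Insurance premium = 0.55% × 152979.28 = 841.39

CIF value: CAD 152979.28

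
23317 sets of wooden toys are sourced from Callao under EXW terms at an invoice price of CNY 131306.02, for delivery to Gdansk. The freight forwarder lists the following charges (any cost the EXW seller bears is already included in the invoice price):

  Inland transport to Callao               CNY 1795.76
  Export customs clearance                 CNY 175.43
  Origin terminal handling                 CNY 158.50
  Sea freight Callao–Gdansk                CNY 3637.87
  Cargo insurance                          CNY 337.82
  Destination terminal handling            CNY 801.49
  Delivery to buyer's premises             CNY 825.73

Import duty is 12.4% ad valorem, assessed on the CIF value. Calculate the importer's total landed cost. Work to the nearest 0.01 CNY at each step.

EXW: the seller makes goods available at their premises; the buyer bears all onward costs.
CIF value = EXW price + inland to port + export clearance + origin terminal + freight + insurance = 131306.02 + 1795.76 + 175.43 + 158.50 + 3637.87 + 337.82 = 137411.40
Import duty = 137411.40 × 12.4% = 17039.01
Buyer bears: inland to port 1795.76 + export clearance 175.43 + origin terminal 158.50 + freight 3637.87 + insurance 337.82 + destination terminal 801.49 + delivery 825.73 + duty 17039.01 = 24771.61
Landed cost = invoice 131306.02 + 24771.61 = 156077.63

Total landed cost: CNY 156077.63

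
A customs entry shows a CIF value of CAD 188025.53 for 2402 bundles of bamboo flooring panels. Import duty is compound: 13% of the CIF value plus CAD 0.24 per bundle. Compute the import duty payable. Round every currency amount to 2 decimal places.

Import duty: CAD 25019.80

Ad valorem component: 188025.53 × 13% = 24443.32
Specific component: 2402 × 0.24 = 576.48
Import duty = 24443.32 + 576.48 = 25019.80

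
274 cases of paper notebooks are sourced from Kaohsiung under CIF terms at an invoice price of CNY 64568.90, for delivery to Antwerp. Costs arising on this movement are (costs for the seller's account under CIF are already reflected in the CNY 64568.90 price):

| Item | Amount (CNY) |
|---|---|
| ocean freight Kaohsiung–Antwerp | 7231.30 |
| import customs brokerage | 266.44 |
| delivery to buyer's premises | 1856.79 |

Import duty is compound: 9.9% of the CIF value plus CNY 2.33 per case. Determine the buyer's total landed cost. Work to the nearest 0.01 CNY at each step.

Total landed cost: CNY 73722.87

CIF: the seller pays costs through ocean freight and marine insurance to the destination port.
Already in the invoice (seller's account under CIF): freight — exclude.
The CIF price already equals the CIF value: 64568.90
Ad valorem component: 64568.90 × 9.9% = 6392.32
Specific component: 274 × 2.33 = 638.42
Import duty = 6392.32 + 638.42 = 7030.74
Buyer bears: brokerage 266.44 + delivery 1856.79 + duty 7030.74 = 9153.97
Landed cost = invoice 64568.90 + 9153.97 = 73722.87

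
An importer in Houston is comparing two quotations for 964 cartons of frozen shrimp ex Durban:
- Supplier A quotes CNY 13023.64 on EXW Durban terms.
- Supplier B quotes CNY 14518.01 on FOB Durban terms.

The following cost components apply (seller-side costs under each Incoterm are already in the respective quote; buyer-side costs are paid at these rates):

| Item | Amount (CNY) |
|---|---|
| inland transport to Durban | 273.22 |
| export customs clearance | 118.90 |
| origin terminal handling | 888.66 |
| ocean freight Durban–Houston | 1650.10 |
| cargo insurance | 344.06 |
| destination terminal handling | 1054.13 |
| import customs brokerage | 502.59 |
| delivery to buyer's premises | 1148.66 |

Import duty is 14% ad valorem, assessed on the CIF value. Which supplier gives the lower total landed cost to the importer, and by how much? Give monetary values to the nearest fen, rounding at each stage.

Supplier A is cheaper by CNY 243.49

Supplier A (EXW):
CIF value = EXW price + inland to port + export clearance + origin terminal + freight + insurance = 13023.64 + 273.22 + 118.90 + 888.66 + 1650.10 + 344.06 = 16298.58
Import duty = 16298.58 × 14% = 2281.80
Buyer bears (A): 273.22 + 118.90 + 888.66 + 1650.10 + 344.06 + 1054.13 + 502.59 + 1148.66 = 5980.32
Landed cost (A) = invoice 13023.64 + 5980.32 + duty 2281.80 = 21285.76
Supplier B (FOB):
CIF value = FOB price + freight + insurance = 14518.01 + 1650.10 + 344.06 = 16512.17
Import duty = 16512.17 × 14% = 2311.70
Buyer bears (B): 1650.10 + 344.06 + 1054.13 + 502.59 + 1148.66 = 4699.54
Landed cost (B) = invoice 14518.01 + 4699.54 + duty 2311.70 = 21529.25
Difference = |21285.76 − 21529.25| = 243.49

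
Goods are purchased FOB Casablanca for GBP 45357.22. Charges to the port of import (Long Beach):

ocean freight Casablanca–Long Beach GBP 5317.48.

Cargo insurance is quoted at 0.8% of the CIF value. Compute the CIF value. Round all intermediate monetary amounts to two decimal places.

Let C be the CIF value. C = FOB price + freight + 0.8% × C
C − 0.8% × C = 45357.22 + 5317.48
0.992 × C = 50674.70
C = 50674.70 / 0.992 = 51083.37
Insurance premium = 0.8% × 51083.37 = 408.67

CIF value: GBP 51083.37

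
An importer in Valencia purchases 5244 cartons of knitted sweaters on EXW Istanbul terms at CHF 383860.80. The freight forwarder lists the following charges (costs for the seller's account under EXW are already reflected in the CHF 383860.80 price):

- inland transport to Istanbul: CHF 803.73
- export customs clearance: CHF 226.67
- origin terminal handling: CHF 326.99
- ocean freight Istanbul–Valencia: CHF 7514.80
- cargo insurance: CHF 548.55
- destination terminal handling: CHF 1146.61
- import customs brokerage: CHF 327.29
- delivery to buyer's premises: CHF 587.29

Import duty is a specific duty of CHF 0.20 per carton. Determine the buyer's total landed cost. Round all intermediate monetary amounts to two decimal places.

EXW: the seller makes goods available at their premises; the buyer bears all onward costs.
CIF value = EXW price + inland to port + export clearance + origin terminal + freight + insurance = 383860.80 + 803.73 + 226.67 + 326.99 + 7514.80 + 548.55 = 393281.54
Import duty = 5244 × 0.20 = 1048.80
Buyer bears: inland to port 803.73 + export clearance 226.67 + origin terminal 326.99 + freight 7514.80 + insurance 548.55 + destination terminal 1146.61 + brokerage 327.29 + delivery 587.29 + duty 1048.80 = 12530.73
Landed cost = invoice 383860.80 + 12530.73 = 396391.53

Total landed cost: CHF 396391.53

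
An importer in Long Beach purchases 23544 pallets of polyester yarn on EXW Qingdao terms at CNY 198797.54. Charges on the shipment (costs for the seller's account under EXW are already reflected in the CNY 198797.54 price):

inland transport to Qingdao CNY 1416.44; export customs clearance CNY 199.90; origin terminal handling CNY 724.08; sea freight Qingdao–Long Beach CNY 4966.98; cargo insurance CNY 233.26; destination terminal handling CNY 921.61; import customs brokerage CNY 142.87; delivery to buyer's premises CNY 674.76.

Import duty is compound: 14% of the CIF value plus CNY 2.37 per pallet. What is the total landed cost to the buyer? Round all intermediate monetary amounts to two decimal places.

EXW: the seller makes goods available at their premises; the buyer bears all onward costs.
CIF value = EXW price + inland to port + export clearance + origin terminal + freight + insurance = 198797.54 + 1416.44 + 199.90 + 724.08 + 4966.98 + 233.26 = 206338.20
Ad valorem component: 206338.20 × 14% = 28887.35
Specific component: 23544 × 2.37 = 55799.28
Import duty = 28887.35 + 55799.28 = 84686.63
Buyer bears: inland to port 1416.44 + export clearance 199.90 + origin terminal 724.08 + freight 4966.98 + insurance 233.26 + destination terminal 921.61 + brokerage 142.87 + delivery 674.76 + duty 84686.63 = 93966.53
Landed cost = invoice 198797.54 + 93966.53 = 292764.07

Total landed cost: CNY 292764.07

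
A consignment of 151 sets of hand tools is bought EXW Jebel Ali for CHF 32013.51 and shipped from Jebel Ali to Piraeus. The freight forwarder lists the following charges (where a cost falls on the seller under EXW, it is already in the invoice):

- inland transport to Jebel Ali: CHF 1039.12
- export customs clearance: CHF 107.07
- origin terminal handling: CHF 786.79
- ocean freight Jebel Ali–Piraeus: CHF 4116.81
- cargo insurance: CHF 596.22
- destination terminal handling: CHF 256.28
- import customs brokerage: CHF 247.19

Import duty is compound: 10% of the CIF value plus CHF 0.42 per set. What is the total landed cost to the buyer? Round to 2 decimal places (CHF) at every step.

Total landed cost: CHF 43092.36

EXW: the seller makes goods available at their premises; the buyer bears all onward costs.
CIF value = EXW price + inland to port + export clearance + origin terminal + freight + insurance = 32013.51 + 1039.12 + 107.07 + 786.79 + 4116.81 + 596.22 = 38659.52
Ad valorem component: 38659.52 × 10% = 3865.95
Specific component: 151 × 0.42 = 63.42
Import duty = 3865.95 + 63.42 = 3929.37
Buyer bears: inland to port 1039.12 + export clearance 107.07 + origin terminal 786.79 + freight 4116.81 + insurance 596.22 + destination terminal 256.28 + brokerage 247.19 + duty 3929.37 = 11078.85
Landed cost = invoice 32013.51 + 11078.85 = 43092.36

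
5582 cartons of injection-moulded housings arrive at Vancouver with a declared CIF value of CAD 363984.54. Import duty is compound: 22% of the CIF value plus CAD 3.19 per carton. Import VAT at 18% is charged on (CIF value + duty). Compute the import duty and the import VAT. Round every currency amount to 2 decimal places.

Import duty: CAD 97883.18; import VAT: CAD 83136.19

Ad valorem component: 363984.54 × 22% = 80076.60
Specific component: 5582 × 3.19 = 17806.58
Import duty = 80076.60 + 17806.58 = 97883.18
VAT base = CIF + duty = 363984.54 + 97883.18 = 461867.72
Import VAT = 461867.72 × 18% = 83136.19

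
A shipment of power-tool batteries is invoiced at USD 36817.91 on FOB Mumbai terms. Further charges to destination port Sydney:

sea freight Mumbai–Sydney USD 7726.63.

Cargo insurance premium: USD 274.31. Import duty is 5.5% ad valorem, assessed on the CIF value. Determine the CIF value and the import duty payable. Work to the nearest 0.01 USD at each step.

CIF value: USD 44818.85; import duty: USD 2465.04

CIF = FOB price + freight + insurance
CIF = 36817.91 + 7726.63 + 274.31 = 44818.85
Import duty = 44818.85 × 5.5% = 2465.04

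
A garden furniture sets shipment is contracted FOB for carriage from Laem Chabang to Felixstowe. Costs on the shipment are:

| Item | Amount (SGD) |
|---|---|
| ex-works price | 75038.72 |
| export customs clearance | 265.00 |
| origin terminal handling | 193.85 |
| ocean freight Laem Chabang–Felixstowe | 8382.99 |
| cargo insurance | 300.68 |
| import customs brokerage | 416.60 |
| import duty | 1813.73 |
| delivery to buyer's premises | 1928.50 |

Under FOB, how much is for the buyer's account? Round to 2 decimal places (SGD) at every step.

FOB: the seller bears costs until goods are on board at the origin port; the buyer bears freight, insurance and all costs thereafter.
Seller's account: goods 75038.72 + export clearance 265.00 + origin terminal 193.85 = 75497.57
Buyer's account: freight 8382.99 + insurance 300.68 + brokerage 416.60 + duty 1813.73 + delivery 1928.50 = 12842.50

Buyer's account: SGD 12842.50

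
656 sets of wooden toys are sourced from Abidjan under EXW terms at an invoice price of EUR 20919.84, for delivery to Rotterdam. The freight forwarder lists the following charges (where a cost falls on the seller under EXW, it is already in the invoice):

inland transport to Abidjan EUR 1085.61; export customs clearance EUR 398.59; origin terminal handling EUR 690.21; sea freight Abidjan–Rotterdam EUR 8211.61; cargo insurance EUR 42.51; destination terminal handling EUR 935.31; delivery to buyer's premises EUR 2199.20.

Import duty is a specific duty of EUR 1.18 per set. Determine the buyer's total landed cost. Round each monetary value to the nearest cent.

EXW: the seller makes goods available at their premises; the buyer bears all onward costs.
CIF value = EXW price + inland to port + export clearance + origin terminal + freight + insurance = 20919.84 + 1085.61 + 398.59 + 690.21 + 8211.61 + 42.51 = 31348.37
Import duty = 656 × 1.18 = 774.08
Buyer bears: inland to port 1085.61 + export clearance 398.59 + origin terminal 690.21 + freight 8211.61 + insurance 42.51 + destination terminal 935.31 + delivery 2199.20 + duty 774.08 = 14337.12
Landed cost = invoice 20919.84 + 14337.12 = 35256.96

Total landed cost: EUR 35256.96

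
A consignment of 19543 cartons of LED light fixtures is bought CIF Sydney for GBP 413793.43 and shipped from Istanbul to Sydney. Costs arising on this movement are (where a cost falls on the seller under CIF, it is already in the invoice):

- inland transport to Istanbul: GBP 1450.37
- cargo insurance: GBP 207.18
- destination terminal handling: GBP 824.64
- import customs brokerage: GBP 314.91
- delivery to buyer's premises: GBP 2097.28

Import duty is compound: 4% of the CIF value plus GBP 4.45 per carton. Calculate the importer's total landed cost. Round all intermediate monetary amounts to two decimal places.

Total landed cost: GBP 520548.35

CIF: the seller pays costs through ocean freight and marine insurance to the destination port.
Already in the invoice (seller's account under CIF): inland to port, insurance — exclude.
The CIF price already equals the CIF value: 413793.43
Ad valorem component: 413793.43 × 4% = 16551.74
Specific component: 19543 × 4.45 = 86966.35
Import duty = 16551.74 + 86966.35 = 103518.09
Buyer bears: destination terminal 824.64 + brokerage 314.91 + delivery 2097.28 + duty 103518.09 = 106754.92
Landed cost = invoice 413793.43 + 106754.92 = 520548.35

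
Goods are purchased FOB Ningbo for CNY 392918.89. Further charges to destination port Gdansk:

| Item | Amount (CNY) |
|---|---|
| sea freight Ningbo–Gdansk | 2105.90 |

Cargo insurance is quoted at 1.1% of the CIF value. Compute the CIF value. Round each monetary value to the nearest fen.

CIF value: CNY 399418.39

Let C be the CIF value. C = FOB price + freight + 1.1% × C
C − 1.1% × C = 392918.89 + 2105.90
0.989 × C = 395024.79
C = 395024.79 / 0.989 = 399418.39
Insurance premium = 1.1% × 399418.39 = 4393.60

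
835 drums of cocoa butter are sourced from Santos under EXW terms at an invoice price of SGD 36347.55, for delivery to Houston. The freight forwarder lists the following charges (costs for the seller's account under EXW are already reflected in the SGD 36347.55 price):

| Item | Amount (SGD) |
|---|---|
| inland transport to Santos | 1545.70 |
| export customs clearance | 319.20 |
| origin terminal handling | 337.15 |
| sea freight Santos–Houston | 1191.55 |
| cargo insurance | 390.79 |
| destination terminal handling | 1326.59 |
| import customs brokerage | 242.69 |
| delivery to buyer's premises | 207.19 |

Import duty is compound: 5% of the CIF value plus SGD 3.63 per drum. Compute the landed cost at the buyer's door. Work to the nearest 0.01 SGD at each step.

Total landed cost: SGD 46946.06

EXW: the seller makes goods available at their premises; the buyer bears all onward costs.
CIF value = EXW price + inland to port + export clearance + origin terminal + freight + insurance = 36347.55 + 1545.70 + 319.20 + 337.15 + 1191.55 + 390.79 = 40131.94
Ad valorem component: 40131.94 × 5% = 2006.60
Specific component: 835 × 3.63 = 3031.05
Import duty = 2006.60 + 3031.05 = 5037.65
Buyer bears: inland to port 1545.70 + export clearance 319.20 + origin terminal 337.15 + freight 1191.55 + insurance 390.79 + destination terminal 1326.59 + brokerage 242.69 + delivery 207.19 + duty 5037.65 = 10598.51
Landed cost = invoice 36347.55 + 10598.51 = 46946.06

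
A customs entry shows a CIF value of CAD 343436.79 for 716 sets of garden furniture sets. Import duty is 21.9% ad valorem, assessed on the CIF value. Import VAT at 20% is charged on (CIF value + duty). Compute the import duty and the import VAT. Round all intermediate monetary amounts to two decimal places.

Import duty: CAD 75212.66; import VAT: CAD 83729.89

Import duty = 343436.79 × 21.9% = 75212.66
VAT base = CIF + duty = 343436.79 + 75212.66 = 418649.45
Import VAT = 418649.45 × 20% = 83729.89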